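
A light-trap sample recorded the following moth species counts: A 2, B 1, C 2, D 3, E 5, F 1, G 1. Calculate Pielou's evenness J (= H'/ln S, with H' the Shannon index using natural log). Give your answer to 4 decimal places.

Total N = 2+1+2+3+5+1+1 = 15, so the proportions are 0.133333, 0.066667, 0.133333, 0.2, 0.333333, 0.066667, 0.066667 (working shown to 6 dp, full precision carried).
H' = −Σ pᵢ ln pᵢ = −((-0.268654) + (-0.180537) + (-0.268654) + (-0.321888) + (-0.366204) + (-0.180537) + (-0.180537)) = 1.767009.
With S = 7 species, ln S = 1.945910, so J = 1.767009/1.945910 = 0.908063, i.e. 0.9081 to 4 decimal places.

0.9081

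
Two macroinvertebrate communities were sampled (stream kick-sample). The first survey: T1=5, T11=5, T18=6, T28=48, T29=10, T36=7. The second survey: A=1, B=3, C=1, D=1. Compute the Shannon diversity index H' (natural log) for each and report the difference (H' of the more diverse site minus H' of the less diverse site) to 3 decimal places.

0.074

The first survey: N=81, proportions 0.06173, 0.06173, 0.07407, 0.59259, 0.12346, 0.08642, giving H' = 1.31655 (working shown to 5 dp, full precision carried).
The second survey: N=6, proportions 0.16667, 0.5, 0.16667, 0.16667, giving H' = 1.24245.
Difference = |1.31655 − 1.24245| = 0.07410, i.e. 0.074 to 3 decimal places.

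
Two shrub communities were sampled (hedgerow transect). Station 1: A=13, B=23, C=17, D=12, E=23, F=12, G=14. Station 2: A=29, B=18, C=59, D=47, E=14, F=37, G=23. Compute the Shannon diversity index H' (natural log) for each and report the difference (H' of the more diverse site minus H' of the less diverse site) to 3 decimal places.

Station 1: N=114, proportions 0.11404, 0.20175, 0.14912, 0.10526, 0.20175, 0.10526, 0.12281, giving H' = 1.90878 (working shown to 5 dp, full precision carried).
Station 2: N=227, proportions 0.12775, 0.0793, 0.25991, 0.20705, 0.06167, 0.163, 0.10132, giving H' = 1.83959.
Difference = |1.90878 − 1.83959| = 0.06919, i.e. 0.069 to 3 decimal places.

0.069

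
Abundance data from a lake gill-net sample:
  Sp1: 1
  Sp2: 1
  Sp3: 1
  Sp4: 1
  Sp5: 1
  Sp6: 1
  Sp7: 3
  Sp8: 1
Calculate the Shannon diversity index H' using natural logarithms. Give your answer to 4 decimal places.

1.9730

Total N = 1+1+1+1+1+1+3+1 = 10, so the proportions are 0.1, 0.1, 0.1, 0.1, 0.1, 0.1, 0.3, 0.1 (working shown to 6 dp, full precision carried).
Each pᵢ ln pᵢ term: 0.1×(-2.302585)=-0.230259, 0.1×(-2.302585)=-0.230259, 0.1×(-2.302585)=-0.230259, 0.1×(-2.302585)=-0.230259, 0.1×(-2.302585)=-0.230259, 0.1×(-2.302585)=-0.230259, 0.3×(-1.203973)=-0.361192, 0.1×(-2.302585)=-0.230259.
Sum = -1.973001, so H' = 1.9730.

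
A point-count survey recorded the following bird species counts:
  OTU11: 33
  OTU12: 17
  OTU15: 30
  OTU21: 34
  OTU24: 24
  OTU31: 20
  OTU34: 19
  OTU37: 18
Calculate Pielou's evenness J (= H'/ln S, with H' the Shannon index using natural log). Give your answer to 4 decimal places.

Total N = 33+17+30+34+24+20+19+18 = 195, so the proportions are 0.169231, 0.087179, 0.153846, 0.174359, 0.123077, 0.102564, 0.097436, 0.092308 (working shown to 6 dp, full precision carried).
H' = −Σ pᵢ ln pᵢ = −((-0.300637) + (-0.212699) + (-0.287970) + (-0.304542) + (-0.257839) + (-0.233566) + (-0.226885) + (-0.219935)) = 2.044074.
With S = 8 species, ln S = 2.079442, so J = 2.044074/2.079442 = 0.982992, i.e. 0.9830 to 4 decimal places.

0.9830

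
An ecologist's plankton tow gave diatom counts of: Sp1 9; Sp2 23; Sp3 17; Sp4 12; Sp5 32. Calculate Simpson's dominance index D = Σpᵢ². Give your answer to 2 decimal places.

0.24

Total N = 9+23+17+12+32 = 93, so the proportions are 0.0968, 0.2473, 0.1828, 0.129, 0.3441 (working shown to 4 dp, full precision carried).
D = 0.0968² + 0.2473² + 0.1828² + 0.129² + 0.3441² = 0.0094 + 0.0612 + 0.0334 + 0.0166 + 0.1184 = 0.2390.
To 2 decimal places, D = 0.24.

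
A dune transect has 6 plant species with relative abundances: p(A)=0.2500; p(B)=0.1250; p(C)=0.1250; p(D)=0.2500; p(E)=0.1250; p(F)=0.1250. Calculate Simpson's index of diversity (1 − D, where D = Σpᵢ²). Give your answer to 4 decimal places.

D = 0.25² + 0.125² + 0.125² + 0.25² + 0.125² + 0.125² = 0.062500 + 0.015625 + 0.015625 + 0.062500 + 0.015625 + 0.015625 = 0.187500 (working shown to 6 dp, full precision carried).
So 1 − D = 0.812500, i.e. 0.8125 to 4 decimal places.

0.8125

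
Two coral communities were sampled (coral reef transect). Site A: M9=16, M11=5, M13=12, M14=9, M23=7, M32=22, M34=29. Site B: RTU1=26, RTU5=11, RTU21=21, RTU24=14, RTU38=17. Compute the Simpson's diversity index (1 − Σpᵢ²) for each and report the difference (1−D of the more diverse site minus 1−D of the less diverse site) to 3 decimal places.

0.030

Site A: N=100, proportions 0.16, 0.05, 0.12, 0.09, 0.07, 0.22, 0.29, giving 1−D = 0.81200 (working shown to 5 dp, full precision carried).
Site B: N=89, proportions 0.29213, 0.1236, 0.23596, 0.1573, 0.19101, giving 1−D = 0.78248.
Difference = |0.81200 − 0.78248| = 0.02952, i.e. 0.030 to 3 decimal places.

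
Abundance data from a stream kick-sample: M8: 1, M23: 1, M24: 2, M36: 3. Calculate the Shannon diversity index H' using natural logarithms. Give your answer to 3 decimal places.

1.277

Total N = 1+1+2+3 = 7, so the proportions are 0.14286, 0.14286, 0.28571, 0.42857 (working shown to 5 dp, full precision carried).
Each pᵢ ln pᵢ term: 0.14286×(-1.94591)=-0.27799, 0.14286×(-1.94591)=-0.27799, 0.28571×(-1.25276)=-0.35793, 0.42857×(-0.84730)=-0.36313.
Sum = -1.27703, so H' = 1.277.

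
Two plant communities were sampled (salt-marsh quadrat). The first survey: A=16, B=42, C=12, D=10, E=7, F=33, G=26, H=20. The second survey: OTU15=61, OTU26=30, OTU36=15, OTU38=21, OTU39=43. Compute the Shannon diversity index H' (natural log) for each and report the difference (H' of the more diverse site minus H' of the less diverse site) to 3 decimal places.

0.438

The first survey: N=166, proportions 0.09639, 0.25301, 0.07229, 0.06024, 0.04217, 0.1988, 0.15663, 0.12048, giving H' = 1.93235 (working shown to 5 dp, full precision carried).
The second survey: N=170, proportions 0.35882, 0.17647, 0.08824, 0.12353, 0.25294, giving H' = 1.49411.
Difference = |1.93235 − 1.49411| = 0.43824, i.e. 0.438 to 3 decimal places.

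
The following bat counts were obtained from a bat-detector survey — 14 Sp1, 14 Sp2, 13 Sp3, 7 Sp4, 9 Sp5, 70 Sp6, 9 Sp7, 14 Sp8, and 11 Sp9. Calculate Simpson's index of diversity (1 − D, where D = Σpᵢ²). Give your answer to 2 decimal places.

0.77

Total N = 14+14+13+7+9+70+9+14+11 = 161, so the proportions are 0.087, 0.087, 0.0807, 0.0435, 0.0559, 0.4348, 0.0559, 0.087, 0.0683 (working shown to 4 dp, full precision carried).
D = 0.087² + 0.087² + 0.0807² + 0.0435² + 0.0559² + 0.4348² + 0.0559² + 0.087² + 0.0683² = 0.0076 + 0.0076 + 0.0065 + 0.0019 + 0.0031 + 0.1890 + 0.0031 + 0.0076 + 0.0047 = 0.2310.
So 1 − D = 0.7690, i.e. 0.77 to 2 decimal places.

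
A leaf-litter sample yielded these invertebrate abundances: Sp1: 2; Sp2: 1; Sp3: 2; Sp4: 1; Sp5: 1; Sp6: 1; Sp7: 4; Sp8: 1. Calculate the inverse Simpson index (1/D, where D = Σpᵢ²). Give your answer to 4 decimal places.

Total N = 2+1+2+1+1+1+4+1 = 13, so the proportions are 0.15384615, 0.07692308, 0.15384615, 0.07692308, 0.07692308, 0.07692308, 0.30769231, 0.07692308 (working shown to 8 dp, full precision carried).
D = 0.15384615² + 0.07692308² + 0.15384615² + 0.07692308² + 0.07692308² + 0.07692308² + 0.30769231² + 0.07692308² = 0.02366864 + 0.00591716 + 0.02366864 + 0.00591716 + 0.00591716 + 0.00591716 + 0.09467456 + 0.00591716 = 0.17159763.
So 1/D = 5.827586, i.e. 5.8276 to 4 decimal places.

5.8276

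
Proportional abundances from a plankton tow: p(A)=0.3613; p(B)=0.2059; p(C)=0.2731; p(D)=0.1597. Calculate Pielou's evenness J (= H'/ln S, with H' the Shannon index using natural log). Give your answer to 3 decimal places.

H' = −Σ pᵢ ln pᵢ = −((-0.36782) + (-0.32540) + (-0.35446) + (-0.29296)) = 1.34064 (working shown to 5 dp, full precision carried).
With S = 4 species, ln S = 1.38629, so J = 1.34064/1.38629 = 0.96707, i.e. 0.967 to 3 decimal places.

0.967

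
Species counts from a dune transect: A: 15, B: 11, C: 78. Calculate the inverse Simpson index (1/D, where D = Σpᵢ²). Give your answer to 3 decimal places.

1.682

Total N = 15+11+78 = 104, so the proportions are 0.144231, 0.105769, 0.75 (working shown to 6 dp, full precision carried).
D = 0.144231² + 0.105769² + 0.75² = 0.020803 + 0.011187 + 0.562500 = 0.594490.
So 1/D = 1.68212, i.e. 1.682 to 3 decimal places.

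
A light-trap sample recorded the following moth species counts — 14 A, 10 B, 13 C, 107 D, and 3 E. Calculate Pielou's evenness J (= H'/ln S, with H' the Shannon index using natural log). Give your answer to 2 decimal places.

0.58

Total N = 14+10+13+107+3 = 147, so the proportions are 0.0952, 0.068, 0.0884, 0.7279, 0.0204 (working shown to 4 dp, full precision carried).
H' = −Σ pᵢ ln pᵢ = −((-0.2239) + (-0.1828) + (-0.2145) + (-0.2312) + (-0.0794)) = 0.9319.
With S = 5 species, ln S = 1.6094, so J = 0.9319/1.6094 = 0.5790, i.e. 0.58 to 2 decimal places.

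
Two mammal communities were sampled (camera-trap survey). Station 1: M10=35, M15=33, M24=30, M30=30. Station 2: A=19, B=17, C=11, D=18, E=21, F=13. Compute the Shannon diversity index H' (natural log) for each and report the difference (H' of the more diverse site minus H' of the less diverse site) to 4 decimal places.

Station 1: N=128, proportions 0.273438, 0.257812, 0.234375, 0.234375, giving H' = 1.384110 (working shown to 6 dp, full precision carried).
Station 2: N=99, proportions 0.191919, 0.171717, 0.111111, 0.181818, 0.212121, 0.131313, giving H' = 1.768940.
Difference = |1.384110 − 1.768940| = 0.384830, i.e. 0.3848 to 4 decimal places.

0.3848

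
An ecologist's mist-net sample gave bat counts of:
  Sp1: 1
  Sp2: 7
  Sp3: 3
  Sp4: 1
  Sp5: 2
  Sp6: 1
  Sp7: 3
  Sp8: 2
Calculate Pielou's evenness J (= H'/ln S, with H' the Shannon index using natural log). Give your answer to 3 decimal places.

Total N = 1+7+3+1+2+1+3+2 = 20, so the proportions are 0.05, 0.35, 0.15, 0.05, 0.1, 0.05, 0.15, 0.1 (working shown to 5 dp, full precision carried).
H' = −Σ pᵢ ln pᵢ = −((-0.14979) + (-0.36744) + (-0.28457) + (-0.14979) + (-0.23026) + (-0.14979) + (-0.28457) + (-0.23026)) = 1.84645.
With S = 8 species, ln S = 2.07944, so J = 1.84645/2.07944 = 0.88796, i.e. 0.888 to 3 decimal places.

0.888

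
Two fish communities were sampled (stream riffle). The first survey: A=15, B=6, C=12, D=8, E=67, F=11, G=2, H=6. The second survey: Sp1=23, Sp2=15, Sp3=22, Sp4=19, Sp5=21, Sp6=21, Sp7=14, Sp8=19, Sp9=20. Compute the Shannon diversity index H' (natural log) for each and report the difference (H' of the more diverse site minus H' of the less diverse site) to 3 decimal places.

The first survey: N=127, proportions 0.11811, 0.04724, 0.09449, 0.06299, 0.52756, 0.08661, 0.01575, 0.04724, giving H' = 1.55242 (working shown to 5 dp, full precision carried).
The second survey: N=174, proportions 0.13218, 0.08621, 0.12644, 0.1092, 0.12069, 0.12069, 0.08046, 0.1092, 0.11494, giving H' = 2.18572.
Difference = |1.55242 − 2.18572| = 0.63330, i.e. 0.633 to 3 decimal places.

0.633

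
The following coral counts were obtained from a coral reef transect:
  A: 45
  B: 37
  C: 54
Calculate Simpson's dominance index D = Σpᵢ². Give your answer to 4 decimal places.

Total N = 45+37+54 = 136, so the proportions are 0.330882, 0.272059, 0.397059 (working shown to 6 dp, full precision carried).
D = 0.330882² + 0.272059² + 0.397059² = 0.109483 + 0.074016 + 0.157656 = 0.341155.
To 4 decimal places, D = 0.3412.

0.3412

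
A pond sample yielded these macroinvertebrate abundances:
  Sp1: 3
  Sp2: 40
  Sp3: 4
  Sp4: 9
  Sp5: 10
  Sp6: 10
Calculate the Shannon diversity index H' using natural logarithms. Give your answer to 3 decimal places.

Total N = 3+40+4+9+10+10 = 76, so the proportions are 0.03947, 0.52632, 0.05263, 0.11842, 0.13158, 0.13158 (working shown to 5 dp, full precision carried).
Each pᵢ ln pᵢ term: 0.03947×(-3.23212)=-0.12758, 0.52632×(-0.64185)=-0.33782, 0.05263×(-2.94444)=-0.15497, 0.11842×(-2.13351)=-0.25265, 0.13158×(-2.02815)=-0.26686, 0.13158×(-2.02815)=-0.26686.
Sum = -1.40675, so H' = 1.407.

1.407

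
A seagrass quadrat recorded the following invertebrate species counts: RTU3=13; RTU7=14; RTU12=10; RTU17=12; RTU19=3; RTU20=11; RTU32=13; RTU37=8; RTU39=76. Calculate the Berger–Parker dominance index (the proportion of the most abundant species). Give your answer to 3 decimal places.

0.475

Total N = 13+14+10+12+3+11+13+8+76 = 160, so the proportions are 0.08125, 0.0875, 0.0625, 0.075, 0.01875, 0.06875, 0.08125, 0.05, 0.475 (working shown to 5 dp, full precision carried).
The largest proportion is 0.475, i.e. d = 0.475 to 3 decimal places.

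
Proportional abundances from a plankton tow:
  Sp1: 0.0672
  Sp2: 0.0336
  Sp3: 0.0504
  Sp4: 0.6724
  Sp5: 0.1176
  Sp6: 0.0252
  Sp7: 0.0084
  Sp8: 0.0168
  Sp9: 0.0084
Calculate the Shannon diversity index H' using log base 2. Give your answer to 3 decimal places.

Each pᵢ log₂ pᵢ term (working shown to 5 dp, full precision carried): 0.0672×(-3.89539)=-0.26177, 0.0336×(-4.89539)=-0.16449, 0.0504×(-4.31043)=-0.21725, 0.6724×(-0.57261)=-0.38502, 0.1176×(-3.08804)=-0.36315, 0.0252×(-5.31043)=-0.13382, 0.0084×(-6.89539)=-0.05792, 0.0168×(-5.89539)=-0.09904, 0.0084×(-6.89539)=-0.05792.
Sum = -1.74039, so H' = 1.740.

1.740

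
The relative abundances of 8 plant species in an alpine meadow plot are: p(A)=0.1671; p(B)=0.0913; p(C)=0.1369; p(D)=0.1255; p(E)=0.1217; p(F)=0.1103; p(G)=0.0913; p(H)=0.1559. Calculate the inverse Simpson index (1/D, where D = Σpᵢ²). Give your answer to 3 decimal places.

D = 0.1671² + 0.0913² + 0.1369² + 0.1255² + 0.1217² + 0.1103² + 0.0913² + 0.1559² = 0.0279224 + 0.0083357 + 0.0187416 + 0.0157503 + 0.0148109 + 0.0121661 + 0.0083357 + 0.0243048 = 0.1303674 (working shown to 7 dp, full precision carried).
So 1/D = 7.67063, i.e. 7.671 to 3 decimal places.

7.671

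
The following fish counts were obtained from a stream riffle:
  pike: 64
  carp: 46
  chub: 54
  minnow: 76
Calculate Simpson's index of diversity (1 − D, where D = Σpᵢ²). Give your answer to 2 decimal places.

0.74

Total N = 64+46+54+76 = 240, so the proportions are 0.2667, 0.1917, 0.225, 0.3167 (working shown to 4 dp, full precision carried).
D = 0.2667² + 0.1917² + 0.225² + 0.3167² = 0.0711 + 0.0367 + 0.0506 + 0.1003 = 0.2587.
So 1 − D = 0.7412, i.e. 0.74 to 2 decimal places.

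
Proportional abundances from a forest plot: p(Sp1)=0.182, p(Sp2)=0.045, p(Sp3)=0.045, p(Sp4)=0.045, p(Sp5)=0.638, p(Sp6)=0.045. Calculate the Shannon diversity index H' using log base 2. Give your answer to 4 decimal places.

Each pᵢ log₂ pᵢ term (working shown to 6 dp, full precision carried): 0.182×(-2.457990)=-0.447354, 0.045×(-4.473931)=-0.201327, 0.045×(-4.473931)=-0.201327, 0.045×(-4.473931)=-0.201327, 0.638×(-0.648372)=-0.413661, 0.045×(-4.473931)=-0.201327.
Sum = -1.666323, so H' = 1.6663.

1.6663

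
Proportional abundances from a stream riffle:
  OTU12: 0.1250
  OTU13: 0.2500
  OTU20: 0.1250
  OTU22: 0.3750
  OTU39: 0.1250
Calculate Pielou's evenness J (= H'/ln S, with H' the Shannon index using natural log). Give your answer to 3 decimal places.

0.928

H' = −Σ pᵢ ln pᵢ = −((-0.25993) + (-0.34657) + (-0.25993) + (-0.36781) + (-0.25993)) = 1.49418 (working shown to 5 dp, full precision carried).
With S = 5 species, ln S = 1.60944, so J = 1.49418/1.60944 = 0.92838, i.e. 0.928 to 3 decimal places.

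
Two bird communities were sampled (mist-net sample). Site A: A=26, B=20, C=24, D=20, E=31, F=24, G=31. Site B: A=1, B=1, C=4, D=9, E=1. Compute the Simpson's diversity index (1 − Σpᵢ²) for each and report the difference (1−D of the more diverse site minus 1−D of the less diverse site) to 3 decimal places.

Site A: N=176, proportions 0.147727, 0.113636, 0.136364, 0.113636, 0.176136, 0.136364, 0.176136, giving 1−D = 0.853112 (working shown to 6 dp, full precision carried).
Site B: N=16, proportions 0.0625, 0.0625, 0.25, 0.5625, 0.0625, giving 1−D = 0.609375.
Difference = |0.853112 − 0.609375| = 0.243737, i.e. 0.244 to 3 decimal places.

0.244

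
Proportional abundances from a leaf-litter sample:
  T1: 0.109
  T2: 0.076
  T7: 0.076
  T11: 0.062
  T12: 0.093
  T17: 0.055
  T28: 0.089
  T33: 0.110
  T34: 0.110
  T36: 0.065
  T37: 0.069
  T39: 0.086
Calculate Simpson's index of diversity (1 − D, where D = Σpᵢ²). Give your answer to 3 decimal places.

D = 0.109² + 0.076² + 0.076² + 0.062² + 0.093² + 0.055² + 0.089² + 0.11² + 0.11² + 0.065² + 0.069² + 0.086² = 0.01188 + 0.00578 + 0.00578 + 0.00384 + 0.00865 + 0.00302 + 0.00792 + 0.01210 + 0.01210 + 0.00423 + 0.00476 + 0.00740 = 0.08745 (working shown to 5 dp, full precision carried).
So 1 − D = 0.91255, i.e. 0.913 to 3 decimal places.

0.913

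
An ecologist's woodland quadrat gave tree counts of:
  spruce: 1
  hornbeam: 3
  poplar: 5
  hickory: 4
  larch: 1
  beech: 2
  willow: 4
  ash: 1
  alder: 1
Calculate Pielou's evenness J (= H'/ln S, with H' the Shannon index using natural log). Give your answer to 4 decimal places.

0.9140

Total N = 1+3+5+4+1+2+4+1+1 = 22, so the proportions are 0.045455, 0.136364, 0.227273, 0.181818, 0.045455, 0.090909, 0.181818, 0.045455, 0.045455 (working shown to 6 dp, full precision carried).
H' = −Σ pᵢ ln pᵢ = −((-0.140502) + (-0.271695) + (-0.336728) + (-0.309954) + (-0.140502) + (-0.217990) + (-0.309954) + (-0.140502) + (-0.140502)) = 2.008330.
With S = 9 species, ln S = 2.197225, so J = 2.008330/2.197225 = 0.914030, i.e. 0.9140 to 4 decimal places.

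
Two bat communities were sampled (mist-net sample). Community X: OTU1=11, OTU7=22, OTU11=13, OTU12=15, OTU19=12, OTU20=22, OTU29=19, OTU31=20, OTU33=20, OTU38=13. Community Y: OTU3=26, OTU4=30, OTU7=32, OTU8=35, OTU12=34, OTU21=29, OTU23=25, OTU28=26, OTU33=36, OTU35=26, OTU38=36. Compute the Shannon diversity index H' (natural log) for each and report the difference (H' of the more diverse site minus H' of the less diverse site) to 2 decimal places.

Community X: N=167, proportions 0.065868, 0.131737, 0.077844, 0.08982, 0.071856, 0.131737, 0.113772, 0.11976, 0.11976, 0.077844, giving H' = 2.271978 (working shown to 6 dp, full precision carried).
Community Y: N=335, proportions 0.077612, 0.089552, 0.095522, 0.104478, 0.101493, 0.086567, 0.074627, 0.077612, 0.107463, 0.077612, 0.107463, giving H' = 2.388634.
Difference = |2.271978 − 2.388634| = 0.116656, i.e. 0.12 to 2 decimal places.

0.12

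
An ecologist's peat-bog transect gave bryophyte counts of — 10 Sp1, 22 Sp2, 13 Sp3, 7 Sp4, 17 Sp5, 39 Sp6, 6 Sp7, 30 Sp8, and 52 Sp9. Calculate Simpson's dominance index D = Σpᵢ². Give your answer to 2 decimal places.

Total N = 10+22+13+7+17+39+6+30+52 = 196, so the proportions are 0.051, 0.1122, 0.0663, 0.0357, 0.0867, 0.199, 0.0306, 0.1531, 0.2653 (working shown to 4 dp, full precision carried).
D = 0.051² + 0.1122² + 0.0663² + 0.0357² + 0.0867² + 0.199² + 0.0306² + 0.1531² + 0.2653² = 0.0026 + 0.0126 + 0.0044 + 0.0013 + 0.0075 + 0.0396 + 0.0009 + 0.0234 + 0.0704 = 0.1627.
To 2 decimal places, D = 0.16.

0.16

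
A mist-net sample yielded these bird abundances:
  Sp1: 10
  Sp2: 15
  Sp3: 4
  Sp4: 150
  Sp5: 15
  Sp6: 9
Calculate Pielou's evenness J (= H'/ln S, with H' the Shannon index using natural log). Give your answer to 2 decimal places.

Total N = 10+15+4+150+15+9 = 203, so the proportions are 0.0493, 0.0739, 0.0197, 0.7389, 0.0739, 0.0443 (working shown to 4 dp, full precision carried).
H' = −Σ pᵢ ln pᵢ = −((-0.1483) + (-0.1925) + (-0.0774) + (-0.2236) + (-0.1925) + (-0.1381)) = 0.9724.
With S = 6 species, ln S = 1.7918, so J = 0.9724/1.7918 = 0.5427, i.e. 0.54 to 2 decimal places.

0.54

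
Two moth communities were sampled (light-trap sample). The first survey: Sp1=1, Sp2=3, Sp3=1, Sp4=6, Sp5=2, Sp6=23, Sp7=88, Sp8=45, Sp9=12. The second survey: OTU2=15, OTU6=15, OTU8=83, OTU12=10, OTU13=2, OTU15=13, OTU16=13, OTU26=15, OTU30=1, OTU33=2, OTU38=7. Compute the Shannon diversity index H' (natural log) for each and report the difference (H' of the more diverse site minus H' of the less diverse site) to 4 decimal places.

0.3645

The first survey: N=181, proportions 0.005525, 0.016575, 0.005525, 0.033149, 0.01105, 0.127072, 0.486188, 0.248619, 0.066298, giving H' = 1.426821 (working shown to 6 dp, full precision carried).
The second survey: N=176, proportions 0.085227, 0.085227, 0.471591, 0.056818, 0.011364, 0.073864, 0.073864, 0.085227, 0.005682, 0.011364, 0.039773, giving H' = 1.791311.
Difference = |1.426821 − 1.791311| = 0.364490, i.e. 0.3645 to 4 decimal places.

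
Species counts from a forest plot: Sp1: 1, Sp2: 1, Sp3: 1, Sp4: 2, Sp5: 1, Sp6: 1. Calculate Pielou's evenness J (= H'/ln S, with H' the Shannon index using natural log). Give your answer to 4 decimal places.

0.9755

Total N = 1+1+1+2+1+1 = 7, so the proportions are 0.142857, 0.142857, 0.142857, 0.285714, 0.142857, 0.142857 (working shown to 6 dp, full precision carried).
H' = −Σ pᵢ ln pᵢ = −((-0.277987) + (-0.277987) + (-0.277987) + (-0.357932) + (-0.277987) + (-0.277987)) = 1.747868.
With S = 6 species, ln S = 1.791759, so J = 1.747868/1.791759 = 0.975504, i.e. 0.9755 to 4 decimal places.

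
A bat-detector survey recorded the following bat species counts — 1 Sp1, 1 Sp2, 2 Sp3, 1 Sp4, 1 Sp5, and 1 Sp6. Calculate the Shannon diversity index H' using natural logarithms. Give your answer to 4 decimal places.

Total N = 1+1+2+1+1+1 = 7, so the proportions are 0.142857, 0.142857, 0.285714, 0.142857, 0.142857, 0.142857 (working shown to 6 dp, full precision carried).
Each pᵢ ln pᵢ term: 0.142857×(-1.945910)=-0.277987, 0.142857×(-1.945910)=-0.277987, 0.285714×(-1.252763)=-0.357932, 0.142857×(-1.945910)=-0.277987, 0.142857×(-1.945910)=-0.277987, 0.142857×(-1.945910)=-0.277987.
Sum = -1.747868, so H' = 1.7479.

1.7479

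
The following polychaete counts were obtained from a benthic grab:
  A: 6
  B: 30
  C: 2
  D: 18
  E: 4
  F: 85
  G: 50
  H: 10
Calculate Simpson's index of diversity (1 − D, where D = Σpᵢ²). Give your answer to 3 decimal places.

0.736

Total N = 6+30+2+18+4+85+50+10 = 205, so the proportions are 0.02927, 0.14634, 0.00976, 0.0878, 0.01951, 0.41463, 0.2439, 0.04878 (working shown to 5 dp, full precision carried).
D = 0.02927² + 0.14634² + 0.00976² + 0.0878² + 0.01951² + 0.41463² + 0.2439² + 0.04878² = 0.00086 + 0.02142 + 0.00010 + 0.00771 + 0.00038 + 0.17192 + 0.05949 + 0.00238 = 0.26425.
So 1 − D = 0.73575, i.e. 0.736 to 3 decimal places.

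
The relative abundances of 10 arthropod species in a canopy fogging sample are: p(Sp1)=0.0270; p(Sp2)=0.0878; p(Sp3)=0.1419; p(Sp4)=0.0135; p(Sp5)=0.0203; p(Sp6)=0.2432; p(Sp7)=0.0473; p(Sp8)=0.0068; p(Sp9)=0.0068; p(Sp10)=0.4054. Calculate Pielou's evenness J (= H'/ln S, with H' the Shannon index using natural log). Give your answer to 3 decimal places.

0.716

H' = −Σ pᵢ ln pᵢ = −((-0.097522) + (-0.213591) + (-0.277079) + (-0.058118) + (-0.079112) + (-0.343853) + (-0.144324) + (-0.033938) + (-0.033938) + (-0.366028)) = 1.647502 (working shown to 6 dp, full precision carried).
With S = 10 species, ln S = 2.302585, so J = 1.647502/2.302585 = 0.715501, i.e. 0.716 to 3 decimal places.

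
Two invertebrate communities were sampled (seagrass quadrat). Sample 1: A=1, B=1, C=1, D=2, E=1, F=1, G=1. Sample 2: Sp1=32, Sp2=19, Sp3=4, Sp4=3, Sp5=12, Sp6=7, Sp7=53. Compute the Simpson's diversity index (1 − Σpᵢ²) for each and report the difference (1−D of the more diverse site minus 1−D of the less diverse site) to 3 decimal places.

0.105

Sample 1: N=8, proportions 0.125, 0.125, 0.125, 0.25, 0.125, 0.125, 0.125, giving 1−D = 0.84375 (working shown to 5 dp, full precision carried).
Sample 2: N=130, proportions 0.24615, 0.14615, 0.03077, 0.02308, 0.09231, 0.05385, 0.40769, giving 1−D = 0.73893.
Difference = |0.84375 − 0.73893| = 0.10482, i.e. 0.105 to 3 decimal places.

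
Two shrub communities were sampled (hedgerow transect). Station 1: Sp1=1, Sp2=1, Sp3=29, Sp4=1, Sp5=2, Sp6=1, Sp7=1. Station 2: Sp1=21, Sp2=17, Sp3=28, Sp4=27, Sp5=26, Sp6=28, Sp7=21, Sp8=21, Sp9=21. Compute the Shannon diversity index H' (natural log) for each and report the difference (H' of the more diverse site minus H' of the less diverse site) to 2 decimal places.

1.35

Station 1: N=36, proportions 0.02778, 0.02778, 0.80556, 0.02778, 0.05556, 0.02778, 0.02778, giving H' = 0.83247 (working shown to 5 dp, full precision carried).
Station 2: N=210, proportions 0.1, 0.08095, 0.13333, 0.12857, 0.12381, 0.13333, 0.1, 0.1, 0.1, giving H' = 2.18422.
Difference = |0.83247 − 2.18422| = 1.35175, i.e. 1.35 to 2 decimal places.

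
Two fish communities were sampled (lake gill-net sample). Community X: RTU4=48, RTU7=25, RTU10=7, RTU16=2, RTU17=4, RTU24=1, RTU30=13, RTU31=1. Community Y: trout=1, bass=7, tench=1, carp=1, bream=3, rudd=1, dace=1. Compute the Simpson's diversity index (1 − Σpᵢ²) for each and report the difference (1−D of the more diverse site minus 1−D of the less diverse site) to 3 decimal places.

0.031

Community X: N=101, proportions 0.47525, 0.24752, 0.06931, 0.0198, 0.0396, 0.0099, 0.12871, 0.0099, giving 1−D = 0.68934 (working shown to 5 dp, full precision carried).
Community Y: N=15, proportions 0.06667, 0.46667, 0.06667, 0.06667, 0.2, 0.06667, 0.06667, giving 1−D = 0.72000.
Difference = |0.68934 − 0.72000| = 0.03066, i.e. 0.031 to 3 decimal places.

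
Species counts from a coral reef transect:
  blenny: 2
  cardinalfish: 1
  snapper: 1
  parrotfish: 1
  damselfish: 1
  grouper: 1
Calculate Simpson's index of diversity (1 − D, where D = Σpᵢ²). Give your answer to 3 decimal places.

0.816

Total N = 2+1+1+1+1+1 = 7, so the proportions are 0.28571, 0.14286, 0.14286, 0.14286, 0.14286, 0.14286 (working shown to 5 dp, full precision carried).
D = 0.28571² + 0.14286² + 0.14286² + 0.14286² + 0.14286² + 0.14286² = 0.08163 + 0.02041 + 0.02041 + 0.02041 + 0.02041 + 0.02041 = 0.18367.
So 1 − D = 0.81633, i.e. 0.816 to 3 decimal places.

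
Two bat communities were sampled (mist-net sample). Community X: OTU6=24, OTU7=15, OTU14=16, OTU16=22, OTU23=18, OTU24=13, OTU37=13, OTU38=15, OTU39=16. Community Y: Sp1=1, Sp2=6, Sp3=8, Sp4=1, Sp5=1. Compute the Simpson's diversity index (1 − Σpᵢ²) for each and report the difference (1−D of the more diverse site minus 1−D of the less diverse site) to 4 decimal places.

0.2402

Community X: N=152, proportions 0.157895, 0.098684, 0.105263, 0.144737, 0.118421, 0.085526, 0.085526, 0.098684, 0.105263, giving 1−D = 0.883830 (working shown to 6 dp, full precision carried).
Community Y: N=17, proportions 0.058824, 0.352941, 0.470588, 0.058824, 0.058824, giving 1−D = 0.643599.
Difference = |0.883830 − 0.643599| = 0.240231, i.e. 0.2402 to 4 decimal places.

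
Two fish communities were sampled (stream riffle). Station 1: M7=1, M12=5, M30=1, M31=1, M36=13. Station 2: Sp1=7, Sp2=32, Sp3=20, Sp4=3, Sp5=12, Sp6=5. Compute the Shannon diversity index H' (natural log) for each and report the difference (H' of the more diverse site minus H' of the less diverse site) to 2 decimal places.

0.44

Station 1: N=21, proportions 0.0476, 0.2381, 0.0476, 0.0476, 0.619, giving H' = 1.0735 (working shown to 4 dp, full precision carried).
Station 2: N=79, proportions 0.0886, 0.4051, 0.2532, 0.038, 0.1519, 0.0633, giving H' = 1.5137.
Difference = |1.0735 − 1.5137| = 0.4402, i.e. 0.44 to 2 decimal places.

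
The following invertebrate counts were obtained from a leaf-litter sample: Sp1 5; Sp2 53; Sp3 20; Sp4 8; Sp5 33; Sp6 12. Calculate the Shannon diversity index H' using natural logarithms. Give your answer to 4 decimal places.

1.5147

Total N = 5+53+20+8+33+12 = 131, so the proportions are 0.038168, 0.40458, 0.152672, 0.061069, 0.251908, 0.091603 (working shown to 6 dp, full precision carried).
Each pᵢ ln pᵢ term: 0.038168×(-3.265759)=-0.124647, 0.40458×(-0.904905)=-0.366107, 0.152672×(-1.879465)=-0.286941, 0.061069×(-2.795756)=-0.170733, 0.251908×(-1.378690)=-0.347304, 0.091603×(-2.390291)=-0.218958.
Sum = -1.514690, so H' = 1.5147.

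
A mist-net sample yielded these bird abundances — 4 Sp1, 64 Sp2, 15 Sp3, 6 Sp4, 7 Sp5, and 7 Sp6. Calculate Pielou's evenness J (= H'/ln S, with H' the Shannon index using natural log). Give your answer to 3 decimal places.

0.688

Total N = 4+64+15+6+7+7 = 103, so the proportions are 0.03883, 0.62136, 0.14563, 0.05825, 0.06796, 0.06796 (working shown to 5 dp, full precision carried).
H' = −Σ pᵢ ln pᵢ = −((-0.12615) + (-0.29567) + (-0.28058) + (-0.16561) + (-0.18274) + (-0.18274)) = 1.23349.
With S = 6 species, ln S = 1.79176, so J = 1.23349/1.79176 = 0.68842, i.e. 0.688 to 3 decimal places.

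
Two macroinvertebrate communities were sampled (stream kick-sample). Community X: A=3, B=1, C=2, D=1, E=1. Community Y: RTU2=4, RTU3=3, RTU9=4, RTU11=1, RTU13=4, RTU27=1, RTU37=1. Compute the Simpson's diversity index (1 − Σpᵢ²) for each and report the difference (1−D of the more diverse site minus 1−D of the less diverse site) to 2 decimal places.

0.06

Community X: N=8, proportions 0.375, 0.125, 0.25, 0.125, 0.125, giving 1−D = 0.7500 (working shown to 4 dp, full precision carried).
Community Y: N=18, proportions 0.2222, 0.1667, 0.2222, 0.0556, 0.2222, 0.0556, 0.0556, giving 1−D = 0.8148.
Difference = |0.7500 − 0.8148| = 0.0648, i.e. 0.06 to 2 decimal places.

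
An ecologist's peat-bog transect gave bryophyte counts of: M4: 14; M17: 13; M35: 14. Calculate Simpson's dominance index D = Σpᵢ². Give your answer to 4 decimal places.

0.3337

Total N = 14+13+14 = 41, so the proportions are 0.341463, 0.317073, 0.341463 (working shown to 6 dp, full precision carried).
D = 0.341463² + 0.317073² + 0.341463² = 0.116597 + 0.100535 + 0.116597 = 0.333730.
To 4 decimal places, D = 0.3337.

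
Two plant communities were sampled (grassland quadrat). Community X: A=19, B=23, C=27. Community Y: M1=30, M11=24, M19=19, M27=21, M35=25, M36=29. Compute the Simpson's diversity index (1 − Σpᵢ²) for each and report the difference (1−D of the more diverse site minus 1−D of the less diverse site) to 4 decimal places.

Community X: N=69, proportions 0.275362, 0.333333, 0.391304, giving 1−D = 0.659945 (working shown to 6 dp, full precision carried).
Community Y: N=148, proportions 0.202703, 0.162162, 0.128378, 0.141892, 0.168919, 0.195946, giving 1−D = 0.829072.
Difference = |0.659945 − 0.829072| = 0.169127, i.e. 0.1691 to 4 decimal places.

0.1691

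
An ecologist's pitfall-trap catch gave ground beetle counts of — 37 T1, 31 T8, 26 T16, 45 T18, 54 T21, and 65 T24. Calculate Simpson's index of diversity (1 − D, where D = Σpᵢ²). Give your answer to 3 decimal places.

0.817

Total N = 37+31+26+45+54+65 = 258, so the proportions are 0.14341, 0.12016, 0.10078, 0.17442, 0.2093, 0.25194 (working shown to 5 dp, full precision carried).
D = 0.14341² + 0.12016² + 0.10078² + 0.17442² + 0.2093² + 0.25194² = 0.02057 + 0.01444 + 0.01016 + 0.03042 + 0.04381 + 0.06347 = 0.18286.
So 1 − D = 0.81714, i.e. 0.817 to 3 decimal places.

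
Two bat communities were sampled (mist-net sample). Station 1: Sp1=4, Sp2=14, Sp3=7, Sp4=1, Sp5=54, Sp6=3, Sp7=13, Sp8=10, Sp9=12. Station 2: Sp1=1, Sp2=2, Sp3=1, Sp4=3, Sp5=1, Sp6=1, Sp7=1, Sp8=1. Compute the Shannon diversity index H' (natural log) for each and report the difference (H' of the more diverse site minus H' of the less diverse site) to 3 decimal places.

0.261

Station 1: N=118, proportions 0.033898, 0.118644, 0.059322, 0.008475, 0.457627, 0.025424, 0.110169, 0.084746, 0.101695, giving H' = 1.711334 (working shown to 6 dp, full precision carried).
Station 2: N=11, proportions 0.090909, 0.181818, 0.090909, 0.272727, 0.090909, 0.090909, 0.090909, 0.090909, giving H' = 1.972247.
Difference = |1.711334 − 1.972247| = 0.260913, i.e. 0.261 to 3 decimal places.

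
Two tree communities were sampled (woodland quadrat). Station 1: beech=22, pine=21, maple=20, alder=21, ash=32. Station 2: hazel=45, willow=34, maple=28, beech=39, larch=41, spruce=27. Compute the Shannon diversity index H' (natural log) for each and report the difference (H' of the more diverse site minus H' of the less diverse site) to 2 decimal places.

0.18

Station 1: N=116, proportions 0.1897, 0.181, 0.1724, 0.181, 0.2759, giving H' = 1.5925 (working shown to 4 dp, full precision carried).
Station 2: N=214, proportions 0.2103, 0.1589, 0.1308, 0.1822, 0.1916, 0.1262, giving H' = 1.7743.
Difference = |1.5925 − 1.7743| = 0.1818, i.e. 0.18 to 2 decimal places.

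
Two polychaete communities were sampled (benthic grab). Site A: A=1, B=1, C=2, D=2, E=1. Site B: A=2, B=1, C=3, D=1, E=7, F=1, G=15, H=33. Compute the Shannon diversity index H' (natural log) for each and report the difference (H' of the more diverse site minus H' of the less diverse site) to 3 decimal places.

0.174

Site A: N=7, proportions 0.14286, 0.14286, 0.28571, 0.28571, 0.14286, giving H' = 1.54983 (working shown to 5 dp, full precision carried).
Site B: N=63, proportions 0.03175, 0.01587, 0.04762, 0.01587, 0.11111, 0.01587, 0.2381, 0.52381, giving H' = 1.37633.
Difference = |1.54983 − 1.37633| = 0.17350, i.e. 0.174 to 3 decimal places.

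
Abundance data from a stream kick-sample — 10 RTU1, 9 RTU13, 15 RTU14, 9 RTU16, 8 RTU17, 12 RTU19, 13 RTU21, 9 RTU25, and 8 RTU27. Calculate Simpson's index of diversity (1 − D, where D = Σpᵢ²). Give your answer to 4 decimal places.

Total N = 10+9+15+9+8+12+13+9+8 = 93, so the proportions are 0.107527, 0.096774, 0.16129, 0.096774, 0.086022, 0.129032, 0.139785, 0.096774, 0.086022 (working shown to 6 dp, full precision carried).
D = 0.107527² + 0.096774² + 0.16129² + 0.096774² + 0.086022² + 0.129032² + 0.139785² + 0.096774² + 0.086022² = 0.011562 + 0.009365 + 0.026015 + 0.009365 + 0.007400 + 0.016649 + 0.019540 + 0.009365 + 0.007400 = 0.116661.
So 1 − D = 0.883339, i.e. 0.8833 to 4 decimal places.

0.8833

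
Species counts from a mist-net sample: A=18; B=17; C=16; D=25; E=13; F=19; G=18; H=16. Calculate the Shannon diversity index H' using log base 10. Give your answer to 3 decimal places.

Total N = 18+17+16+25+13+19+18+16 = 142, so the proportions are 0.12676, 0.11972, 0.11268, 0.17606, 0.09155, 0.1338, 0.12676, 0.11268 (working shown to 5 dp, full precision carried).
Each pᵢ log₁₀ pᵢ term: 0.12676×(-0.89702)=-0.11371, 0.11972×(-0.92184)=-0.11036, 0.11268×(-0.94817)=-0.10684, 0.17606×(-0.75435)=-0.13281, 0.09155×(-1.03834)=-0.09506, 0.1338×(-0.87353)=-0.11688, 0.12676×(-0.89702)=-0.11371, 0.11268×(-0.94817)=-0.10684.
Sum = -0.89619, so H' = 0.896.

0.896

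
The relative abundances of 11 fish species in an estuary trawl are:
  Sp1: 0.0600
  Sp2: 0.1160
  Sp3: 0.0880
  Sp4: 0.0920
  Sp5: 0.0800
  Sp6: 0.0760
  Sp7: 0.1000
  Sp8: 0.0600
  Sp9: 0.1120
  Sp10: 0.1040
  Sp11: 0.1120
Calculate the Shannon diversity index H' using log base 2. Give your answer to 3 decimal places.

Each pᵢ log₂ pᵢ term (working shown to 5 dp, full precision carried): 0.06×(-4.05889)=-0.24353, 0.116×(-3.10780)=-0.36051, 0.088×(-3.50635)=-0.30856, 0.092×(-3.44222)=-0.31668, 0.08×(-3.64386)=-0.29151, 0.076×(-3.71786)=-0.28256, 0.1×(-3.32193)=-0.33219, 0.06×(-4.05889)=-0.24353, 0.112×(-3.15843)=-0.35374, 0.104×(-3.26534)=-0.33960, 0.112×(-3.15843)=-0.35374.
Sum = -3.42616, so H' = 3.426.

3.426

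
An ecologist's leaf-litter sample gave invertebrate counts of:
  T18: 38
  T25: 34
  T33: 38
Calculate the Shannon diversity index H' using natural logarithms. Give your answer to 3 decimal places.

Total N = 38+34+38 = 110, so the proportions are 0.34545, 0.30909, 0.34545 (working shown to 5 dp, full precision carried).
Each pᵢ ln pᵢ term: 0.34545×(-1.06289)=-0.36718, 0.30909×(-1.17412)=-0.36291, 0.34545×(-1.06289)=-0.36718.
Sum = -1.09727, so H' = 1.097.

1.097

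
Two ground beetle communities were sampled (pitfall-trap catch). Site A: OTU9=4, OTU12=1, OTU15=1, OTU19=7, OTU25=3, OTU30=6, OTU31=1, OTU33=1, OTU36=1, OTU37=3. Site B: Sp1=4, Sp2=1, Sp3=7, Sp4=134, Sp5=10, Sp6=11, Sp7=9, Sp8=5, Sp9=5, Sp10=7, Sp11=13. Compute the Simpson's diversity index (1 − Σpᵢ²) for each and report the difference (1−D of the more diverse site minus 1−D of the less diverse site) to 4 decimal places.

Site A: N=28, proportions 0.1428571, 0.0357143, 0.0357143, 0.25, 0.1071429, 0.2142857, 0.0357143, 0.0357143, 0.0357143, 0.1071429, giving 1−D = 0.8418367 (working shown to 7 dp, full precision carried).
Site B: N=206, proportions 0.0194175, 0.0048544, 0.0339806, 0.6504854, 0.0485437, 0.0533981, 0.0436893, 0.0242718, 0.0242718, 0.0339806, 0.0631068, giving 1−D = 0.5618814.
Difference = |0.8418367 − 0.5618814| = 0.2799553, i.e. 0.2800 to 4 decimal places.

0.2800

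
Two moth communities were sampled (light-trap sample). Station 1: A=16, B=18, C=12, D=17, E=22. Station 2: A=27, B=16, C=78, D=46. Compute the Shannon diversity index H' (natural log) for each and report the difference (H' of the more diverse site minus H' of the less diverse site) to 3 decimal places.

0.361

Station 1: N=85, proportions 0.18824, 0.21176, 0.14118, 0.2, 0.25882, giving H' = 1.59119 (working shown to 5 dp, full precision carried).
Station 2: N=167, proportions 0.16168, 0.09581, 0.46707, 0.27545, giving H' = 1.23003.
Difference = |1.59119 − 1.23003| = 0.36116, i.e. 0.361 to 3 decimal places.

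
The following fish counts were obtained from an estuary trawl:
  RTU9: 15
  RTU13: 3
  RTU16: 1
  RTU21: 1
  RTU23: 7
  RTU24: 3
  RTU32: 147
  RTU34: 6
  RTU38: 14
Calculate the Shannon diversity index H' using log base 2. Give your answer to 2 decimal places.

1.45

Total N = 15+3+1+1+7+3+147+6+14 = 197, so the proportions are 0.0761, 0.0152, 0.0051, 0.0051, 0.0355, 0.0152, 0.7462, 0.0305, 0.0711 (working shown to 4 dp, full precision carried).
Each pᵢ log₂ pᵢ term: 0.0761×(-3.7152)=-0.2829, 0.0152×(-6.0371)=-0.0919, 0.0051×(-7.6221)=-0.0387, 0.0051×(-7.6221)=-0.0387, 0.0355×(-4.8147)=-0.1711, 0.0152×(-6.0371)=-0.0919, 0.7462×(-0.4224)=-0.3152, 0.0305×(-5.0371)=-0.1534, 0.0711×(-3.8147)=-0.2711.
Sum = -1.4549, so H' = 1.45.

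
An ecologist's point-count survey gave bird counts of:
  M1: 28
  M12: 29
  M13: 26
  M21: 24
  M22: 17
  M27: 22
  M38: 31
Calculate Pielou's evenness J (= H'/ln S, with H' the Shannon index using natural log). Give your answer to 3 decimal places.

Total N = 28+29+26+24+17+22+31 = 177, so the proportions are 0.15819, 0.16384, 0.14689, 0.13559, 0.09605, 0.12429, 0.17514 (working shown to 5 dp, full precision carried).
H' = −Σ pᵢ ln pᵢ = −((-0.29170) + (-0.29637) + (-0.28175) + (-0.27093) + (-0.22503) + (-0.25917) + (-0.30512)) = 1.93006.
With S = 7 species, ln S = 1.94591, so J = 1.93006/1.94591 = 0.99185, i.e. 0.992 to 3 decimal places.

0.992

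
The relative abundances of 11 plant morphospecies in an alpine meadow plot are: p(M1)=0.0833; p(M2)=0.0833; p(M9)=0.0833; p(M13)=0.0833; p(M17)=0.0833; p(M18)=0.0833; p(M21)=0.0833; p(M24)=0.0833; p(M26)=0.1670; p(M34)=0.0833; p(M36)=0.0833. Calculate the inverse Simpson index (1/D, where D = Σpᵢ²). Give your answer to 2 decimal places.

D = 0.0833² + 0.0833² + 0.0833² + 0.0833² + 0.0833² + 0.0833² + 0.0833² + 0.0833² + 0.167² + 0.0833² + 0.0833² = 0.0069389 + 0.0069389 + 0.0069389 + 0.0069389 + 0.0069389 + 0.0069389 + 0.0069389 + 0.0069389 + 0.0278890 + 0.0069389 + 0.0069389 = 0.0972779 (working shown to 7 dp, full precision carried).
So 1/D = 10.2798, i.e. 10.28 to 2 decimal places.

10.28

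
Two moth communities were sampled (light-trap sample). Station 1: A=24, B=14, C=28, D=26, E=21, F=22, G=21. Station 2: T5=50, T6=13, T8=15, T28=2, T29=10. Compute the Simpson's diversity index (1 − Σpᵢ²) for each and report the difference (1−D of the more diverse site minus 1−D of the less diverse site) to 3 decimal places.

0.222

Station 1: N=156, proportions 0.15384615, 0.08974359, 0.17948718, 0.16666667, 0.13461538, 0.14102564, 0.13461538, giving 1−D = 0.85215319 (working shown to 8 dp, full precision carried).
Station 2: N=90, proportions 0.55555556, 0.14444444, 0.16666667, 0.02222222, 0.11111111, giving 1−D = 0.62987654.
Difference = |0.85215319 − 0.62987654| = 0.22227665, i.e. 0.222 to 3 decimal places.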